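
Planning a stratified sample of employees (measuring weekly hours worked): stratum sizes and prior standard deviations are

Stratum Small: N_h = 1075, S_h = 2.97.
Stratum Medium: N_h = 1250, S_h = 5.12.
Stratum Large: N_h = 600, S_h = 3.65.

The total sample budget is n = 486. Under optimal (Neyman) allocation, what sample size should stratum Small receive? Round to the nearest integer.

Neyman allocation: n_h = n · N_h S_h / Σ N_i S_i, with n = 486.
  stratum Small: N_h·S_h = 1075·2.97 = 3192.75
  stratum Medium: N_h·S_h = 1250·5.12 = 6400.00
  stratum Large: N_h·S_h = 600·3.65 = 2190.00
Σ N_h S_h = 11782.75
n for stratum Small = 486·3192.75/11782.75 = 131.691 → 132

132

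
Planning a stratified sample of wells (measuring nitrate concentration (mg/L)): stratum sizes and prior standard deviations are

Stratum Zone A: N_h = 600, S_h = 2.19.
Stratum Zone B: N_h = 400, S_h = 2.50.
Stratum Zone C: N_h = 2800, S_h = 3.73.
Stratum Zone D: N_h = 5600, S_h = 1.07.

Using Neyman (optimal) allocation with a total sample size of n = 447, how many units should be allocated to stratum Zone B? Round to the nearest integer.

Neyman allocation: n_h = n · N_h S_h / Σ N_i S_i, with n = 447.
  stratum Zone A: N_h·S_h = 600·2.19 = 1314.00
  stratum Zone B: N_h·S_h = 400·2.50 = 1000.00
  stratum Zone C: N_h·S_h = 2800·3.73 = 10444.00
  stratum Zone D: N_h·S_h = 5600·1.07 = 5992.00
Σ N_h S_h = 18750.00
n for stratum Zone B = 447·1000.00/18750.00 = 23.840 → 24

24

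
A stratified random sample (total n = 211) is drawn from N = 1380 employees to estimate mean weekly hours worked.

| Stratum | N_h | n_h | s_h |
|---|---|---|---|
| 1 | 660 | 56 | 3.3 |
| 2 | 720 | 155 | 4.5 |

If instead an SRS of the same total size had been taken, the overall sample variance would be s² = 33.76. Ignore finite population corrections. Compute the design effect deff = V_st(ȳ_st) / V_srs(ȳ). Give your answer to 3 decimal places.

V̂(ȳ_st) = Σ W_h² s_h²/n_h, with W_h = N_h/N and N = 1380:
  stratum 1: (660/1380)²·3.3²/56 = 0.0444805
  stratum 2: (720/1380)²·4.5²/155 = 0.0355631
V_st = 0.0800436
V_srs = s²/n = 33.76/211 = 0.16
deff = V_st / V_srs = 0.0800436/0.16 = 0.5003

deff ≈ 0.500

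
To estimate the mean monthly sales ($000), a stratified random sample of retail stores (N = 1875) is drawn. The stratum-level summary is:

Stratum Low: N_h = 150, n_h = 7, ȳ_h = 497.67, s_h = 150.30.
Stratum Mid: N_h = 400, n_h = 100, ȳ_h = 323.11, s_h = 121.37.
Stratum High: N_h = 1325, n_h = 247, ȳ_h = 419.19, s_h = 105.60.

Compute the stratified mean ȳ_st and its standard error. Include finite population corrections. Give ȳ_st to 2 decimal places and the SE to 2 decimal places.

ȳ_st ≈ 404.97, SE ≈ 6.56

ȳ_st = Σ W_h ȳ_h = (150·497.67 + 400·323.11 + 1325·419.19)/1875 = 404.97133
V̂(ȳ_st) = Σ W_h² (1 − n_h/N_h) s_h²/n_h, with W_h = N_h/N and N = 1875:
  stratum Low: (150/1875)²·(1 − 7/150)·150.30²/7 = 19.69
  stratum Mid: (400/1875)²·(1 − 100/400)·121.37²/100 = 5.02807
  stratum High: (1325/1875)²·(1 − 247/1325)·105.60²/247 = 18.3427
V̂(ȳ_st) = 43.0607
SE(ȳ_st) = √43.0607 = 6.56207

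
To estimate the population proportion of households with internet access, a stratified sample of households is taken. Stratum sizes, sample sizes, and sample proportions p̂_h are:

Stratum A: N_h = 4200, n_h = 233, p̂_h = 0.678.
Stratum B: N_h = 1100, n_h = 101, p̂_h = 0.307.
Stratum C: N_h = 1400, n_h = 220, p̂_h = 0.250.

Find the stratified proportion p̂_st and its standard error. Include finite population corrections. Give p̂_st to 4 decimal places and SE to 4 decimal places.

p̂_st ≈ 0.5277, SE ≈ 0.0208

N = 6700; stratum weights W_h = N_h/N.
p̂_st = Σ W_h p̂_h = (4200·0.678 + 1100·0.307 + 1400·0.250)/6700 = 0.52766
V̂(p̂_st) = Σ W_h² (1 − n_h/N_h) p̂_h(1−p̂_h)/(n_h−1):
  stratum A: (4200/6700)²·(1 − 233/4200)·0.678·0.322/232 = 0.000349269
  stratum B: (1100/6700)²·(1 − 101/1100)·0.307·0.693/100 = 5.20811e-05
  stratum C: (1400/6700)²·(1 − 220/1400)·0.250·0.750/219 = 3.15078e-05
V̂(p̂_st) = 0.000432857; SE = √V̂ = 0.0208052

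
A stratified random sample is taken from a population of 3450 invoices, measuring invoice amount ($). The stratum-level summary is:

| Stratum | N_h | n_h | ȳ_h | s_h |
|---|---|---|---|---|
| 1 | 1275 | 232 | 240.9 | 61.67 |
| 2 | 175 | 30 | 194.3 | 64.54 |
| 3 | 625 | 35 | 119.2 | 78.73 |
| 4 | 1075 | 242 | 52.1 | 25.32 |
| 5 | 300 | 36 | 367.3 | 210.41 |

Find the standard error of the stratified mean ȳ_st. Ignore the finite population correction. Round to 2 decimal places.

V̂(ȳ_st) = Σ W_h² s_h²/n_h, with W_h = N_h/N and N = 3450:
  stratum 1: (1275/3450)²·61.67²/232 = 2.23894
  stratum 2: (175/3450)²·64.54²/30 = 0.357252
  stratum 3: (625/3450)²·78.73²/35 = 5.81212
  stratum 4: (1075/3450)²·25.32²/242 = 0.257212
  stratum 5: (300/3450)²·210.41²/36 = 9.29896
V̂(ȳ_st) = 17.9645
SE(ȳ_st) = √17.9645 = 4.23845

SE(ȳ_st) ≈ 4.24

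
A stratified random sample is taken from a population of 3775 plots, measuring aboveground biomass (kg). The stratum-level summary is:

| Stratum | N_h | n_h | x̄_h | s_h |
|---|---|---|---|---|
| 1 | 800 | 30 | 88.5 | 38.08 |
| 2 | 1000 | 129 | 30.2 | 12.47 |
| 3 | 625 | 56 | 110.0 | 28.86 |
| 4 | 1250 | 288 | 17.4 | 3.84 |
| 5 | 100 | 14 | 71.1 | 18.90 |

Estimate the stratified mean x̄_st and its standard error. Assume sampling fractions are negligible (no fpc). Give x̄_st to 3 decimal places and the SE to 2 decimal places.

x̄_st ≈ 52.612, SE ≈ 1.64

x̄_st = Σ W_h x̄_h = (800·88.5 + 1000·30.2 + 625·110.0 + 1250·17.4 + 100·71.1)/3775 = 52.61192
V̂(x̄_st) = Σ W_h² s_h²/n_h, with W_h = N_h/N and N = 3775:
  stratum 1: (800/3775)²·38.08²/30 = 2.17079
  stratum 2: (1000/3775)²·12.47²/129 = 0.0845881
  stratum 3: (625/3775)²·28.86²/56 = 0.407691
  stratum 4: (1250/3775)²·3.84²/288 = 0.00561379
  stratum 5: (100/3775)²·18.90²/14 = 0.0179045
V̂(x̄_st) = 2.68659
SE(x̄_st) = √2.68659 = 1.63908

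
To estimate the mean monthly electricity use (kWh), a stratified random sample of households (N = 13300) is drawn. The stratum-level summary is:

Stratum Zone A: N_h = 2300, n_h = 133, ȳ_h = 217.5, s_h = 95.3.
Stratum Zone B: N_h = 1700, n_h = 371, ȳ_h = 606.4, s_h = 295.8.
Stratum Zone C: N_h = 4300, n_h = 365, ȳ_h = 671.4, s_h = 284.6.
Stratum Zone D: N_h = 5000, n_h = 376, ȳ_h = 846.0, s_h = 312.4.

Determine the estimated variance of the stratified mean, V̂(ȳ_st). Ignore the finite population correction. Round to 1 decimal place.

V̂(ȳ_st) = Σ W_h² s_h²/n_h, with W_h = N_h/N and N = 13300:
  stratum Zone A: (2300/13300)²·95.3²/133 = 2.04214
  stratum Zone B: (1700/13300)²·295.8²/371 = 3.85316
  stratum Zone C: (4300/13300)²·284.6²/365 = 23.1959
  stratum Zone D: (5000/13300)²·312.4²/376 = 36.6835
V̂(ȳ_st) = 65.7747

V̂(ȳ_st) ≈ 65.8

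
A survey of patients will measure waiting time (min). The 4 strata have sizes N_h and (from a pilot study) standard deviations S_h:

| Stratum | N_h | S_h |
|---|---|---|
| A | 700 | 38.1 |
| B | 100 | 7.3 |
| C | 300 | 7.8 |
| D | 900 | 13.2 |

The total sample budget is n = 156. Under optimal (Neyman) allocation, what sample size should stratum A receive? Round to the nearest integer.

100

Neyman allocation: n_h = n · N_h S_h / Σ N_i S_i, with n = 156.
  stratum A: N_h·S_h = 700·38.1 = 26670.00
  stratum B: N_h·S_h = 100·7.3 = 730.00
  stratum C: N_h·S_h = 300·7.8 = 2340.00
  stratum D: N_h·S_h = 900·13.2 = 11880.00
Σ N_h S_h = 41620.00
n for stratum A = 156·26670.00/41620.00 = 99.964 → 100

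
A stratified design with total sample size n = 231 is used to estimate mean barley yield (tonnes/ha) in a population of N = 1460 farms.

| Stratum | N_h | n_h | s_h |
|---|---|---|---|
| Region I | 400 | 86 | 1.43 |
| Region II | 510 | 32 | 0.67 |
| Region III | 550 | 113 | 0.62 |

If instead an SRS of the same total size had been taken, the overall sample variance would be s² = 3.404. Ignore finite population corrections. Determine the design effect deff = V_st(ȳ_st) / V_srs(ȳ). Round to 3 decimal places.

deff ≈ 0.270

V̂(ȳ_st) = Σ W_h² s_h²/n_h, with W_h = N_h/N and N = 1460:
  stratum Region I: (400/1460)²·1.43²/86 = 0.00178479
  stratum Region II: (510/1460)²·0.67²/32 = 0.00171173
  stratum Region III: (550/1460)²·0.62²/113 = 0.000482753
V_st = 0.00397927
V_srs = s²/n = 3.404/231 = 0.0147359
deff = V_st / V_srs = 0.00397927/0.0147359 = 0.2700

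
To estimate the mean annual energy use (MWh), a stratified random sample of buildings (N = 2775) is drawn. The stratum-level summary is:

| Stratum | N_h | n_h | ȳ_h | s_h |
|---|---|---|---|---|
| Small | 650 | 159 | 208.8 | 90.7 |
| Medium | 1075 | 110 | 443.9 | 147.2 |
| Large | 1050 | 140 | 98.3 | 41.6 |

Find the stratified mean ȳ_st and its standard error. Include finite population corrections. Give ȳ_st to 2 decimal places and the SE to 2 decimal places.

ȳ_st ≈ 258.06, SE ≈ 5.50

ȳ_st = Σ W_h ȳ_h = (650·208.8 + 1075·443.9 + 1050·98.3)/2775 = 258.06396
V̂(ȳ_st) = Σ W_h² (1 − n_h/N_h) s_h²/n_h, with W_h = N_h/N and N = 2775:
  stratum Small: (650/2775)²·(1 − 159/650)·90.7²/159 = 2.1443
  stratum Medium: (1075/2775)²·(1 − 110/1075)·147.2²/110 = 26.5358
  stratum Large: (1050/2775)²·(1 − 140/1050)·41.6²/140 = 1.53378
V̂(ȳ_st) = 30.2139
SE(ȳ_st) = √30.2139 = 5.49672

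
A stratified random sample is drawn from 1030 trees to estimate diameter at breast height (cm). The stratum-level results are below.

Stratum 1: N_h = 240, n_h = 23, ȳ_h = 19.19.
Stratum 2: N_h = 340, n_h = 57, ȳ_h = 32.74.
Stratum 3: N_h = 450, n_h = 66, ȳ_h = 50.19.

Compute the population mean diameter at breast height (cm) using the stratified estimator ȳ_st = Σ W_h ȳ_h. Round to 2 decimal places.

N = Σ N_h = 1030. Stratum weights W_h = N_h/N.
ȳ_st = (240·19.19 + 340·32.74 + 450·50.19) / 1030 = 37.2065

ȳ_st ≈ 37.21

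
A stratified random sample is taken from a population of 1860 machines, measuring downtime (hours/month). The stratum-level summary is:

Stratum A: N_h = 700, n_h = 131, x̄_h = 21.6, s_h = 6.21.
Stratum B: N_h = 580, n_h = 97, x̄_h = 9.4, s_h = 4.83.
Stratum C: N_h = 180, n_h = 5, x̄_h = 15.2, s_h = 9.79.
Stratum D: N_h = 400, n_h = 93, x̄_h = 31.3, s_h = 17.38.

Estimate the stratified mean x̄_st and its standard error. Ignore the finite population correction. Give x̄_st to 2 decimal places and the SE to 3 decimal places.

x̄_st = Σ W_h x̄_h = (700·21.6 + 580·9.4 + 180·15.2 + 400·31.3)/1860 = 19.26237
V̂(x̄_st) = Σ W_h² s_h²/n_h, with W_h = N_h/N and N = 1860:
  stratum A: (700/1860)²·6.21²/131 = 0.0416948
  stratum B: (580/1860)²·4.83²/97 = 0.0233858
  stratum C: (180/1860)²·9.79²/5 = 0.179521
  stratum D: (400/1860)²·17.38²/93 = 0.150214
V̂(x̄_st) = 0.394815
SE(x̄_st) = √0.394815 = 0.628343

x̄_st ≈ 19.26, SE ≈ 0.628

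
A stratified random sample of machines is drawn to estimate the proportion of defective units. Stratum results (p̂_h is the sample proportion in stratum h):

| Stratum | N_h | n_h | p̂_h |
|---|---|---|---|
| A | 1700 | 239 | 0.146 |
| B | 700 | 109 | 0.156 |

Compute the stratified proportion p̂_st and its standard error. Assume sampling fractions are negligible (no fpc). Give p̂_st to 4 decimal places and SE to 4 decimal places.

p̂_st ≈ 0.1489, SE ≈ 0.0191

N = 2400; stratum weights W_h = N_h/N.
p̂_st = Σ W_h p̂_h = (1700·0.146 + 700·0.156)/2400 = 0.14892
V̂(p̂_st) = Σ W_h² p̂_h(1−p̂_h)/(n_h−1):
  stratum A: (1700/2400)²·0.146·0.854/238 = 0.000262851
  stratum B: (700/2400)²·0.156·0.844/108 = 0.000103709
V̂(p̂_st) = 0.00036656; SE = √V̂ = 0.0191458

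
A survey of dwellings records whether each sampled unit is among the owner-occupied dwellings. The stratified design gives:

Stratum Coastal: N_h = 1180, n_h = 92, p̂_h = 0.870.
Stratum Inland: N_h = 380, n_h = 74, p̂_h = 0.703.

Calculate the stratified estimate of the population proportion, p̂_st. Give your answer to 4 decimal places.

N = 1560; stratum weights W_h = N_h/N.
p̂_st = Σ W_h p̂_h = (1180·0.870 + 380·0.703)/1560 = 0.82932

p̂_st ≈ 0.8293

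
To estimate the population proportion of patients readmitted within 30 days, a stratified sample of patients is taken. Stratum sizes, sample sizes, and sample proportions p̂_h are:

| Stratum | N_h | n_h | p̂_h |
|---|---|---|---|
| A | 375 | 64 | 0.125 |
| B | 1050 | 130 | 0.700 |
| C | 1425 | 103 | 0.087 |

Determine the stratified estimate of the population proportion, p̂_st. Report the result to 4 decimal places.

p̂_st ≈ 0.3178

N = 2850; stratum weights W_h = N_h/N.
p̂_st = Σ W_h p̂_h = (375·0.125 + 1050·0.700 + 1425·0.087)/2850 = 0.31784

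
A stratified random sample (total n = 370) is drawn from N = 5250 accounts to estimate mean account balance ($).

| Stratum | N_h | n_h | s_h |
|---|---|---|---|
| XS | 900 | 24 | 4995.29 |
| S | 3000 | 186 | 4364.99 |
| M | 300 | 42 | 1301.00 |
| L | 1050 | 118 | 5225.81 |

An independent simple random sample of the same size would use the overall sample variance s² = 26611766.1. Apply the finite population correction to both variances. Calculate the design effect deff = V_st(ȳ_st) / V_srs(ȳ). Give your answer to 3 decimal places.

V̂(ȳ_st) = Σ W_h² (1 − n_h/N_h) s_h²/n_h, with W_h = N_h/N and N = 5250:
  stratum XS: (900/5250)²·(1 − 24/900)·4995.29²/24 = 29739.8
  stratum S: (3000/5250)²·(1 − 186/3000)·4364.99²/186 = 31374.8
  stratum M: (300/5250)²·(1 − 42/300)·1301.00²/42 = 113.169
  stratum L: (1050/5250)²·(1 − 118/1050)·5225.81²/118 = 8216.97
V_st = 69444.7
V_srs = (1 − 370/5250)·26611766.1/370 = 66854.8
deff = V_st / V_srs = 69444.7/66854.8 = 1.0387

deff ≈ 1.039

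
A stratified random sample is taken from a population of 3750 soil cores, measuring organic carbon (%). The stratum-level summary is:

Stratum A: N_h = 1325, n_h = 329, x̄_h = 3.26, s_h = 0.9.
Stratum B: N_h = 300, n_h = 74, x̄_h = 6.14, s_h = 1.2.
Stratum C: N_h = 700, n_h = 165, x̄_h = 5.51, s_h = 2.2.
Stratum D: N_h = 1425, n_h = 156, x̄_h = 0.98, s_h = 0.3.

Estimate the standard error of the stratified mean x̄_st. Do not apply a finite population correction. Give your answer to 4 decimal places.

V̂(x̄_st) = Σ W_h² s_h²/n_h, with W_h = N_h/N and N = 3750:
  stratum A: (1325/3750)²·0.9²/329 = 0.000307368
  stratum B: (300/3750)²·1.2²/74 = 0.000124541
  stratum C: (700/3750)²·2.2²/165 = 0.0010221
  stratum D: (1425/3750)²·0.3²/156 = 8.33077e-05
V̂(x̄_st) = 0.00153732
SE(x̄_st) = √0.00153732 = 0.0392087

SE(x̄_st) ≈ 0.0392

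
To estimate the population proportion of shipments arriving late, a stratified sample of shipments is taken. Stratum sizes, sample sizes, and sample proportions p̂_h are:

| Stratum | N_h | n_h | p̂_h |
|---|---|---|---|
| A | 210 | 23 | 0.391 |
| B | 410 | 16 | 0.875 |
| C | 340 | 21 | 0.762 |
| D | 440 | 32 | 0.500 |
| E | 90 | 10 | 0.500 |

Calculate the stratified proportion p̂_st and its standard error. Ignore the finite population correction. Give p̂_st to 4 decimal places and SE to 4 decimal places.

N = 1490; stratum weights W_h = N_h/N.
p̂_st = Σ W_h p̂_h = (210·0.391 + 410·0.875 + 340·0.762 + 440·0.500 + 90·0.500)/1490 = 0.64761
V̂(p̂_st) = Σ W_h² p̂_h(1−p̂_h)/(n_h−1):
  stratum A: (210/1490)²·0.391·0.609/22 = 0.000214999
  stratum B: (410/1490)²·0.875·0.125/15 = 0.000552105
  stratum C: (340/1490)²·0.762·0.238/20 = 0.000472158
  stratum D: (440/1490)²·0.500·0.500/31 = 0.000703252
  stratum E: (90/1490)²·0.500·0.500/9 = 0.000101347
V̂(p̂_st) = 0.00204386; SE = √V̂ = 0.0452091

p̂_st ≈ 0.6476, SE ≈ 0.0452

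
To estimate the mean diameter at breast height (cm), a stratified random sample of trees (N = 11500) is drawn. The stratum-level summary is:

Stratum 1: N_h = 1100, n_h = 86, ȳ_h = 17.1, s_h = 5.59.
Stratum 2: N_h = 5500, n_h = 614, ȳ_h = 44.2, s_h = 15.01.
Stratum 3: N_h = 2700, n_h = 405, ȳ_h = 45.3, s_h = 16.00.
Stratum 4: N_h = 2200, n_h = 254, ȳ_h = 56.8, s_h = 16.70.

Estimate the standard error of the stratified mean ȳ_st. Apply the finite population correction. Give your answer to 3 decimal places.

SE(ȳ_st) ≈ 0.378

V̂(ȳ_st) = Σ W_h² (1 − n_h/N_h) s_h²/n_h, with W_h = N_h/N and N = 11500:
  stratum 1: (1100/11500)²·(1 − 86/1100)·5.59²/86 = 0.0030645
  stratum 2: (5500/11500)²·(1 − 614/5500)·15.01²/614 = 0.0745613
  stratum 3: (2700/11500)²·(1 − 405/2700)·16.00²/405 = 0.0296166
  stratum 4: (2200/11500)²·(1 − 254/2200)·16.70²/254 = 0.0355442
V̂(ȳ_st) = 0.142787
SE(ȳ_st) = √0.142787 = 0.377871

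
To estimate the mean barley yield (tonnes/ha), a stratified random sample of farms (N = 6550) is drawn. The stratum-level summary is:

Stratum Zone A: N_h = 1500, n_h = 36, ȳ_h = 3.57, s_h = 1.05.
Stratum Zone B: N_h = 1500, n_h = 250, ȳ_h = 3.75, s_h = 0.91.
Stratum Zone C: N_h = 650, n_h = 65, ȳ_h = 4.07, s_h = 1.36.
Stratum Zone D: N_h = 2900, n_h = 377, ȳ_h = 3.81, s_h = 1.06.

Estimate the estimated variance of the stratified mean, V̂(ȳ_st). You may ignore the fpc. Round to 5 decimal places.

V̂(ȳ_st) = Σ W_h² s_h²/n_h, with W_h = N_h/N and N = 6550:
  stratum Zone A: (1500/6550)²·1.05²/36 = 0.00160611
  stratum Zone B: (1500/6550)²·0.91²/250 = 0.000173717
  stratum Zone C: (650/6550)²·1.36²/65 = 0.000280226
  stratum Zone D: (2900/6550)²·1.06²/377 = 0.00058423
V̂(ȳ_st) = 0.00264429

V̂(ȳ_st) ≈ 0.00264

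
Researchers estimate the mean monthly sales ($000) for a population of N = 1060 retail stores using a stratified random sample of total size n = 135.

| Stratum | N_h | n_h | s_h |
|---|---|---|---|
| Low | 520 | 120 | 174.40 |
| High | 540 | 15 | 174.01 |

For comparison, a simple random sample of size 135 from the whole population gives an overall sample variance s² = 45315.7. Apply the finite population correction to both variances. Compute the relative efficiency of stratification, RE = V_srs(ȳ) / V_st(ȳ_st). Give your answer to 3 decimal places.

V̂(ȳ_st) = Σ W_h² (1 − n_h/N_h) s_h²/n_h, with W_h = N_h/N and N = 1060:
  stratum Low: (520/1060)²·(1 − 120/520)·174.40²/120 = 46.9206
  stratum High: (540/1060)²·(1 − 15/540)·174.01²/15 = 509.329
V_st = 556.25
V_srs = (1 − 135/1060)·45315.7/135 = 292.921
Relative efficiency = V_srs / V_st = 292.921/556.25 = 0.5266

RE ≈ 0.527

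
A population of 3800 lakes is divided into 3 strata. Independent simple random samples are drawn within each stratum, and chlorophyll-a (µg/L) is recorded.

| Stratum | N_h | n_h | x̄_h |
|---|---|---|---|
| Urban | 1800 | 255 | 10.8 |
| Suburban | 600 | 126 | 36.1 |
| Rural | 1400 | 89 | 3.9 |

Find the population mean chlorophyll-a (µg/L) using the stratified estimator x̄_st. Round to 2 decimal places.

x̄_st ≈ 12.25

N = Σ N_h = 3800. Stratum weights W_h = N_h/N.
x̄_st = (1800·10.8 + 600·36.1 + 1400·3.9) / 3800 = 12.2526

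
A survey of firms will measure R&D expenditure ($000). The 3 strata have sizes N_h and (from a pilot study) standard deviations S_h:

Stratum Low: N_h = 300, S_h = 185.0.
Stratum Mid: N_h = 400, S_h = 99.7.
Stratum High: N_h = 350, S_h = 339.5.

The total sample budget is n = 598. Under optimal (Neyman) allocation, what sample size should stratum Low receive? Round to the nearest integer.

155

Neyman allocation: n_h = n · N_h S_h / Σ N_i S_i, with n = 598.
  stratum Low: N_h·S_h = 300·185.0 = 55500.00
  stratum Mid: N_h·S_h = 400·99.7 = 39880.00
  stratum High: N_h·S_h = 350·339.5 = 118825.00
Σ N_h S_h = 214205.00
n for stratum Low = 598·55500.00/214205.00 = 154.940 → 155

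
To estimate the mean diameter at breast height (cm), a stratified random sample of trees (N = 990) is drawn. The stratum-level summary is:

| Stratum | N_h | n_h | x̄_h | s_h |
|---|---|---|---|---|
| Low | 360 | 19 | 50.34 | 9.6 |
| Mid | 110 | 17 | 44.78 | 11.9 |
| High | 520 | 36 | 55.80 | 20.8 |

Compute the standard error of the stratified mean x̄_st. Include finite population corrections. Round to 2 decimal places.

V̂(x̄_st) = Σ W_h² (1 − n_h/N_h) s_h²/n_h, with W_h = N_h/N and N = 990:
  stratum Low: (360/990)²·(1 − 19/360)·9.6²/19 = 0.607541
  stratum Mid: (110/990)²·(1 − 17/110)·11.9²/17 = 0.0869461
  stratum High: (520/990)²·(1 − 36/520)·20.8²/36 = 3.08605
V̂(x̄_st) = 3.78053
SE(x̄_st) = √3.78053 = 1.94436

SE(x̄_st) ≈ 1.94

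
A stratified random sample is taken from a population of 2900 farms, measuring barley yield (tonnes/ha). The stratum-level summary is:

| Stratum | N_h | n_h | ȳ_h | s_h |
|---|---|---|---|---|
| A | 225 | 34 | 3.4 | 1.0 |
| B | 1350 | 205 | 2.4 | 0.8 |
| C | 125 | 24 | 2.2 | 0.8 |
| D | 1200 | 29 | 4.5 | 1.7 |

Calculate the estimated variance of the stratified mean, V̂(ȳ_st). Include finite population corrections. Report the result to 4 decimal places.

V̂(ȳ_st) = Σ W_h² (1 − n_h/N_h) s_h²/n_h, with W_h = N_h/N and N = 2900:
  stratum A: (225/2900)²·(1 − 34/225)·1.0²/34 = 0.000150294
  stratum B: (1350/2900)²·(1 − 205/1350)·0.8²/205 = 0.000573812
  stratum C: (125/2900)²·(1 − 24/125)·0.8²/24 = 4.00317e-05
  stratum D: (1200/2900)²·(1 − 29/1200)·1.7²/29 = 0.0166511
V̂(ȳ_st) = 0.0174152

V̂(ȳ_st) ≈ 0.0174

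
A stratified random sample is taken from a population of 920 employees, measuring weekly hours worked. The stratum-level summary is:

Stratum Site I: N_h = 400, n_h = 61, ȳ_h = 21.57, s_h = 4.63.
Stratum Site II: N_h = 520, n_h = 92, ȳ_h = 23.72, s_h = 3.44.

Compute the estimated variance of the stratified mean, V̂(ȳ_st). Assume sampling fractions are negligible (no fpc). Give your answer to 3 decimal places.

V̂(ȳ_st) = Σ W_h² s_h²/n_h, with W_h = N_h/N and N = 920:
  stratum Site I: (400/920)²·4.63²/61 = 0.0664319
  stratum Site II: (520/920)²·3.44²/92 = 0.0410923
V̂(ȳ_st) = 0.107524

V̂(ȳ_st) ≈ 0.108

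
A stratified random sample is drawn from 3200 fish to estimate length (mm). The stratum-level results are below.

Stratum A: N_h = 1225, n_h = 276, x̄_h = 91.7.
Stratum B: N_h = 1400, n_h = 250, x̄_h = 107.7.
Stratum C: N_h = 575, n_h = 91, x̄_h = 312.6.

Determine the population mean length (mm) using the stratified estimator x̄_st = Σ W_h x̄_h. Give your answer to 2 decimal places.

x̄_st ≈ 138.39

N = Σ N_h = 3200. Stratum weights W_h = N_h/N.
x̄_st = (1225·91.7 + 1400·107.7 + 575·312.6) / 3200 = 138.3930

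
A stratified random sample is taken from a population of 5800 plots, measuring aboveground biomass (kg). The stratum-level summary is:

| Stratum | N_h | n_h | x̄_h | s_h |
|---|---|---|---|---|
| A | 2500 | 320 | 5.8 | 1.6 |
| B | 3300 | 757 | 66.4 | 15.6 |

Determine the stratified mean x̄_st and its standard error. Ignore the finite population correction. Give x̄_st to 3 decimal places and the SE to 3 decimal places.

x̄_st = Σ W_h x̄_h = (2500·5.8 + 3300·66.4)/5800 = 40.27931
V̂(x̄_st) = Σ W_h² s_h²/n_h, with W_h = N_h/N and N = 5800:
  stratum A: (2500/5800)²·1.6²/320 = 0.00148633
  stratum B: (3300/5800)²·15.6²/757 = 0.10407
V̂(x̄_st) = 0.105556
SE(x̄_st) = √0.105556 = 0.324894

x̄_st ≈ 40.279, SE ≈ 0.325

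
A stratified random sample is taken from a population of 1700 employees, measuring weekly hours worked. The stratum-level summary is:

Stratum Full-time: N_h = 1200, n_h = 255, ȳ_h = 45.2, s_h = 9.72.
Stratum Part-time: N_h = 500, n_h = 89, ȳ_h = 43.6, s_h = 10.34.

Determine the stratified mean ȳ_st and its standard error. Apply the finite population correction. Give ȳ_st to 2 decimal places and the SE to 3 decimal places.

ȳ_st ≈ 44.73, SE ≈ 0.480

ȳ_st = Σ W_h ȳ_h = (1200·45.2 + 500·43.6)/1700 = 44.72941
V̂(ȳ_st) = Σ W_h² (1 − n_h/N_h) s_h²/n_h, with W_h = N_h/N and N = 1700:
  stratum Full-time: (1200/1700)²·(1 − 255/1200)·9.72²/255 = 0.145381
  stratum Part-time: (500/1700)²·(1 − 89/500)·10.34²/89 = 0.0854211
V̂(ȳ_st) = 0.230802
SE(ȳ_st) = √0.230802 = 0.480419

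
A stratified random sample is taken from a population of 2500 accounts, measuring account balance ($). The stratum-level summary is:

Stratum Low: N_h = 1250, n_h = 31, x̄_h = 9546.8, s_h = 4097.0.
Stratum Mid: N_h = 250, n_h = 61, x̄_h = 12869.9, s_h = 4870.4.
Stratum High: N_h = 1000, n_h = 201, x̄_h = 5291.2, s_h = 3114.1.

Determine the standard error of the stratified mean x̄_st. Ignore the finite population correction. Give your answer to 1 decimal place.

V̂(x̄_st) = Σ W_h² s_h²/n_h, with W_h = N_h/N and N = 2500:
  stratum Low: (1250/2500)²·4097.0²/31 = 135366
  stratum Mid: (250/2500)²·4870.4²/61 = 3888.66
  stratum High: (1000/2500)²·3114.1²/201 = 7719.5
V̂(x̄_st) = 146974
SE(x̄_st) = √146974 = 383.372

SE(x̄_st) ≈ 383.4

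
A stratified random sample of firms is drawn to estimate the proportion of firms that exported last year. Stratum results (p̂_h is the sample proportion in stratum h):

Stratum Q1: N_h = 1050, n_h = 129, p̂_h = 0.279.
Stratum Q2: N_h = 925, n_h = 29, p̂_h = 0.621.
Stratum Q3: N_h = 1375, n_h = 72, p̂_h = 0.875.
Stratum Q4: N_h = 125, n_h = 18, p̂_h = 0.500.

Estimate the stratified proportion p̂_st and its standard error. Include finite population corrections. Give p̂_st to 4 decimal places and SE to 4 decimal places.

p̂_st ≈ 0.6138, SE ≈ 0.0308

N = 3475; stratum weights W_h = N_h/N.
p̂_st = Σ W_h p̂_h = (1050·0.279 + 925·0.621 + 1375·0.875 + 125·0.500)/3475 = 0.61381
V̂(p̂_st) = Σ W_h² (1 − n_h/N_h) p̂_h(1−p̂_h)/(n_h−1):
  stratum Q1: (1050/3475)²·(1 − 129/1050)·0.279·0.721/128 = 0.000125855
  stratum Q2: (925/3475)²·(1 − 29/925)·0.621·0.379/28 = 0.000576916
  stratum Q3: (1375/3475)²·(1 − 72/1375)·0.875·0.125/71 = 0.000228558
  stratum Q4: (125/3475)²·(1 − 18/125)·0.500·0.500/17 = 1.62883e-05
V̂(p̂_st) = 0.000947618; SE = √V̂ = 0.0307834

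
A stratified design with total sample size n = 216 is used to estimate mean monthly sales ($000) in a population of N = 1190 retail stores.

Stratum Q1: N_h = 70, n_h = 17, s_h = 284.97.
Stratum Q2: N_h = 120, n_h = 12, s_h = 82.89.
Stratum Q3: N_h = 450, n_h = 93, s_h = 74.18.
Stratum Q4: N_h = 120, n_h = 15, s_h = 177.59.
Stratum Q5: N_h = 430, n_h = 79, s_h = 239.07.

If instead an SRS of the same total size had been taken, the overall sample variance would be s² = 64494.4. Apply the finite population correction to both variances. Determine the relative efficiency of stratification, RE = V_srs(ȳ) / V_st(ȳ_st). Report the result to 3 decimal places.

RE ≈ 2.032

V̂(ȳ_st) = Σ W_h² (1 − n_h/N_h) s_h²/n_h, with W_h = N_h/N and N = 1190:
  stratum Q1: (70/1190)²·(1 − 17/70)·284.97²/17 = 12.515
  stratum Q2: (120/1190)²·(1 − 12/120)·82.89²/12 = 5.24003
  stratum Q3: (450/1190)²·(1 − 93/450)·74.18²/93 = 6.7124
  stratum Q4: (120/1190)²·(1 − 15/120)·177.59²/15 = 18.7078
  stratum Q5: (430/1190)²·(1 − 79/430)·239.07²/79 = 77.1089
V_st = 120.284
V_srs = (1 − 216/1190)·64494.4/216 = 244.388
Relative efficiency = V_srs / V_st = 244.388/120.284 = 2.0318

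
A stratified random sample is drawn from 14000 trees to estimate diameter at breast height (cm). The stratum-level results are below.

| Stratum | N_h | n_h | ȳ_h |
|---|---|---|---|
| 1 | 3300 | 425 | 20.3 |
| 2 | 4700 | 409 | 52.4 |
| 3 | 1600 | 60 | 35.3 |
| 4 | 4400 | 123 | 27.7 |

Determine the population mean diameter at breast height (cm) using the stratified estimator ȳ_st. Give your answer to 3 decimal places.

ȳ_st ≈ 35.116

N = Σ N_h = 14000. Stratum weights W_h = N_h/N.
ȳ_st = (3300·20.3 + 4700·52.4 + 1600·35.3 + 4400·27.7) / 14000 = 35.11643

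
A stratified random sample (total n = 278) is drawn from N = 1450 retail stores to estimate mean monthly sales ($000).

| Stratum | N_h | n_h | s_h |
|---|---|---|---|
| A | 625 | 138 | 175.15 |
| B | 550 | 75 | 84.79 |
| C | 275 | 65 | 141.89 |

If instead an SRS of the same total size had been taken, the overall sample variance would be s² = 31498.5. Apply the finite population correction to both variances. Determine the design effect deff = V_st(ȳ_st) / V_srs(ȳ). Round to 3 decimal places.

V̂(ȳ_st) = Σ W_h² (1 − n_h/N_h) s_h²/n_h, with W_h = N_h/N and N = 1450:
  stratum A: (625/1450)²·(1 − 138/625)·175.15²/138 = 32.1821
  stratum B: (550/1450)²·(1 − 75/550)·84.79²/75 = 11.911
  stratum C: (275/1450)²·(1 − 65/275)·141.89²/65 = 8.50758
V_st = 52.6007
V_srs = (1 − 278/1450)·31498.5/278 = 91.5809
deff = V_st / V_srs = 52.6007/91.5809 = 0.5744

deff ≈ 0.574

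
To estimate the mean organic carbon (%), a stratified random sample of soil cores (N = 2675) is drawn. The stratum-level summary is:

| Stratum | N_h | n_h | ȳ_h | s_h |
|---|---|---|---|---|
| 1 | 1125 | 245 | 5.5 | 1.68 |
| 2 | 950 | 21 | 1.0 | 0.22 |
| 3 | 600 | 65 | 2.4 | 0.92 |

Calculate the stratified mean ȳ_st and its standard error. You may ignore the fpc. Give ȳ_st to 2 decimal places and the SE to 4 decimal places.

ȳ_st = Σ W_h ȳ_h = (1125·5.5 + 950·1.0 + 600·2.4)/2675 = 3.20654
V̂(ȳ_st) = Σ W_h² s_h²/n_h, with W_h = N_h/N and N = 2675:
  stratum 1: (1125/2675)²·1.68²/245 = 0.00203756
  stratum 2: (950/2675)²·0.22²/21 = 0.000290687
  stratum 3: (600/2675)²·0.92²/65 = 0.000655115
V̂(ȳ_st) = 0.00298336
SE(ȳ_st) = √0.00298336 = 0.0546201

ȳ_st ≈ 3.21, SE ≈ 0.0546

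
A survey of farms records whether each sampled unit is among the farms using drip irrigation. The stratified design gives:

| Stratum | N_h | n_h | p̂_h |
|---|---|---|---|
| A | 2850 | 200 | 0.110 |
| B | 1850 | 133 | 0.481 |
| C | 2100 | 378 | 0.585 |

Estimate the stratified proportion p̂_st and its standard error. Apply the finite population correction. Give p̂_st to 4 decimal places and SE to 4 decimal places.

p̂_st ≈ 0.3576, SE ≈ 0.0161

N = 6800; stratum weights W_h = N_h/N.
p̂_st = Σ W_h p̂_h = (2850·0.110 + 1850·0.481 + 2100·0.585)/6800 = 0.35762
V̂(p̂_st) = Σ W_h² (1 − n_h/N_h) p̂_h(1−p̂_h)/(n_h−1):
  stratum A: (2850/6800)²·(1 − 200/2850)·0.110·0.890/199 = 8.03531e-05
  stratum B: (1850/6800)²·(1 − 133/1850)·0.481·0.519/132 = 0.000129916
  stratum C: (2100/6800)²·(1 − 378/2100)·0.585·0.415/377 = 5.03613e-05
V̂(p̂_st) = 0.00026063; SE = √V̂ = 0.0161441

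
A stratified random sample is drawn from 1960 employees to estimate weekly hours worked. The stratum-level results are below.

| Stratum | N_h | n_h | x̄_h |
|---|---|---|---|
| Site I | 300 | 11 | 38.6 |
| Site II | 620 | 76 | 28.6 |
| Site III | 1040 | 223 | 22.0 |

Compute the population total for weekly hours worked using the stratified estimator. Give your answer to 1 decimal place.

τ̂_st ≈ 52192.0

τ̂_st = Σ N_h x̄_h = 300·38.6 + 620·28.6 + 1040·22.0 = 52192.0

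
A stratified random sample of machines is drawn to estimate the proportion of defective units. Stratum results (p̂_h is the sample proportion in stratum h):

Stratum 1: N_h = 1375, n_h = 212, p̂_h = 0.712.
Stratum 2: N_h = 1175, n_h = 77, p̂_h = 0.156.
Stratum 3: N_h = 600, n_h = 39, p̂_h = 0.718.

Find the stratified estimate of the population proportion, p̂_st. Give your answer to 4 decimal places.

p̂_st ≈ 0.5057

N = 3150; stratum weights W_h = N_h/N.
p̂_st = Σ W_h p̂_h = (1375·0.712 + 1175·0.156 + 600·0.718)/3150 = 0.50575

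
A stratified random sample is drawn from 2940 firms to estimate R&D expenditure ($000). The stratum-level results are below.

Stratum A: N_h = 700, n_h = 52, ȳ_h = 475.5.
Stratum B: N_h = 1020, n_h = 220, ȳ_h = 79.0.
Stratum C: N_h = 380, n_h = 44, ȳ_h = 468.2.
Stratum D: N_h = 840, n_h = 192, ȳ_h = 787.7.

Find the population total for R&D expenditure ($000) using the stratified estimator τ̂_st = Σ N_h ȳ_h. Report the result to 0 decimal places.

τ̂_st ≈ 1253014

τ̂_st = Σ N_h ȳ_h = 700·475.5 + 1020·79.0 + 380·468.2 + 840·787.7 = 1253014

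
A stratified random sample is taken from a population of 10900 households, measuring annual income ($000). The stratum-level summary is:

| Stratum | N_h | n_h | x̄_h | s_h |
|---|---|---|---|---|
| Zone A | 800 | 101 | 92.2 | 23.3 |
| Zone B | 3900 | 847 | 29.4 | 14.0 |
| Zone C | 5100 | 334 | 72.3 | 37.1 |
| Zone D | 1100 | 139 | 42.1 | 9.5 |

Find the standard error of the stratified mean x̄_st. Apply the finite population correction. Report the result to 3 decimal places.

SE(x̄_st) ≈ 0.947

V̂(x̄_st) = Σ W_h² (1 − n_h/N_h) s_h²/n_h, with W_h = N_h/N and N = 10900:
  stratum Zone A: (800/10900)²·(1 − 101/800)·23.3²/101 = 0.0252991
  stratum Zone B: (3900/10900)²·(1 − 847/3900)·14.0²/847 = 0.0231906
  stratum Zone C: (5100/10900)²·(1 − 334/5100)·37.1²/334 = 0.843087
  stratum Zone D: (1100/10900)²·(1 − 139/1100)·9.5²/139 = 0.00577691
V̂(x̄_st) = 0.897354
SE(x̄_st) = √0.897354 = 0.947288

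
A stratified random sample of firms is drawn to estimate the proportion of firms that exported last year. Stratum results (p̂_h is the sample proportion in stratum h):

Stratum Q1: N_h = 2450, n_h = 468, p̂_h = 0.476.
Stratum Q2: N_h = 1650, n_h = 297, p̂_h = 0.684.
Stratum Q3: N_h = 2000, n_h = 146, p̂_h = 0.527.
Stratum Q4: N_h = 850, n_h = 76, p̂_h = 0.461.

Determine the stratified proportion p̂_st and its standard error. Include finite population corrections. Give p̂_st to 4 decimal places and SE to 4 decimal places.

N = 6950; stratum weights W_h = N_h/N.
p̂_st = Σ W_h p̂_h = (2450·0.476 + 1650·0.684 + 2000·0.527 + 850·0.461)/6950 = 0.53822
V̂(p̂_st) = Σ W_h² (1 − n_h/N_h) p̂_h(1−p̂_h)/(n_h−1):
  stratum Q1: (2450/6950)²·(1 − 468/2450)·0.476·0.524/467 = 5.36935e-05
  stratum Q2: (1650/6950)²·(1 − 297/1650)·0.684·0.316/296 = 3.37492e-05
  stratum Q3: (2000/6950)²·(1 − 146/2000)·0.527·0.473/145 = 0.00013197
  stratum Q4: (850/6950)²·(1 − 76/850)·0.461·0.539/75 = 4.51252e-05
V̂(p̂_st) = 0.000264537; SE = √V̂ = 0.0162646

p̂_st ≈ 0.5382, SE ≈ 0.0163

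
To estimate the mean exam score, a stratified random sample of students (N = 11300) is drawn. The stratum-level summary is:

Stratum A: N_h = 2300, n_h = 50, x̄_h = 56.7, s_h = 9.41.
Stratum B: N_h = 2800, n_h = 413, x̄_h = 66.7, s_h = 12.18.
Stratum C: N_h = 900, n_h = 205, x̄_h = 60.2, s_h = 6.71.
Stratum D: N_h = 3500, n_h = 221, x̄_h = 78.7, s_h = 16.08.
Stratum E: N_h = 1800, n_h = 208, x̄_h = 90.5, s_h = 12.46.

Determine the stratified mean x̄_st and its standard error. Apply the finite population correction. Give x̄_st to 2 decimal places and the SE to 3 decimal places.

x̄_st = Σ W_h x̄_h = (2300·56.7 + 2800·66.7 + 900·60.2 + 3500·78.7 + 1800·90.5)/11300 = 71.65487
V̂(x̄_st) = Σ W_h² (1 − n_h/N_h) s_h²/n_h, with W_h = N_h/N and N = 11300:
  stratum A: (2300/11300)²·(1 − 50/2300)·9.41²/50 = 0.0717733
  stratum B: (2800/11300)²·(1 − 413/2800)·12.18²/413 = 0.0188017
  stratum C: (900/11300)²·(1 − 205/900)·6.71²/205 = 0.00107587
  stratum D: (3500/11300)²·(1 − 221/3500)·16.08²/221 = 0.105156
  stratum E: (1800/11300)²·(1 − 208/1800)·12.46²/208 = 0.0167506
V̂(x̄_st) = 0.213557
SE(x̄_st) = √0.213557 = 0.462122

x̄_st ≈ 71.65, SE ≈ 0.462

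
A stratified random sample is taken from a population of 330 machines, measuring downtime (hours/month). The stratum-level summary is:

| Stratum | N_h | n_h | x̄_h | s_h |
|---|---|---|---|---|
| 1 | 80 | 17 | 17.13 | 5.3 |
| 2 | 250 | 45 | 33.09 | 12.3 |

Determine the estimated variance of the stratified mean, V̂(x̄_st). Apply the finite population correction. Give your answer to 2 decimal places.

V̂(x̄_st) = Σ W_h² (1 − n_h/N_h) s_h²/n_h, with W_h = N_h/N and N = 330:
  stratum 1: (80/330)²·(1 − 17/80)·5.3²/17 = 0.0764725
  stratum 2: (250/330)²·(1 − 45/250)·12.3²/45 = 1.58221
V̂(x̄_st) = 1.65868

V̂(x̄_st) ≈ 1.66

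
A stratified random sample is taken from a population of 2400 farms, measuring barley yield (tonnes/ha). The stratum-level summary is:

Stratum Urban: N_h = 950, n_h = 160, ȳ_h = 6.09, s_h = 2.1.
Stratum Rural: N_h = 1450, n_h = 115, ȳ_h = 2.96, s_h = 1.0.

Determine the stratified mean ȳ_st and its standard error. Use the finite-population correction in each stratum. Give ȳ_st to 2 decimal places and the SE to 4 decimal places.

ȳ_st ≈ 4.20, SE ≈ 0.0807

ȳ_st = Σ W_h ȳ_h = (950·6.09 + 1450·2.96)/2400 = 4.19896
V̂(ȳ_st) = Σ W_h² (1 − n_h/N_h) s_h²/n_h, with W_h = N_h/N and N = 2400:
  stratum Urban: (950/2400)²·(1 − 160/950)·2.1²/160 = 0.00359126
  stratum Rural: (1450/2400)²·(1 − 115/1450)·1.0²/115 = 0.00292233
V̂(ȳ_st) = 0.00651359
SE(ȳ_st) = √0.00651359 = 0.0807068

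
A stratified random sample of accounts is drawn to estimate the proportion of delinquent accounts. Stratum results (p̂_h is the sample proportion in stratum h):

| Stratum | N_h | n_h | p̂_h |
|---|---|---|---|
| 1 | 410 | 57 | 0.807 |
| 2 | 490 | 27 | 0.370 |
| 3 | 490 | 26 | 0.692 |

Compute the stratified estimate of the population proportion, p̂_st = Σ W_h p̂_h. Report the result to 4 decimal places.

N = 1390; stratum weights W_h = N_h/N.
p̂_st = Σ W_h p̂_h = (410·0.807 + 490·0.370 + 490·0.692)/1390 = 0.61241

p̂_st ≈ 0.6124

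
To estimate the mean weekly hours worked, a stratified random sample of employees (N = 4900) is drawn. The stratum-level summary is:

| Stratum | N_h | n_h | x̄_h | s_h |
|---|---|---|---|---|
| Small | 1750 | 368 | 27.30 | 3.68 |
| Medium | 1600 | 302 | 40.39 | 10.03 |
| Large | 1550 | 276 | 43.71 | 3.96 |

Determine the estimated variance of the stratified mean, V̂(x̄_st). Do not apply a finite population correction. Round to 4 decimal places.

V̂(x̄_st) ≈ 0.0459

V̂(x̄_st) = Σ W_h² s_h²/n_h, with W_h = N_h/N and N = 4900:
  stratum Small: (1750/4900)²·3.68²/368 = 0.00469388
  stratum Medium: (1600/4900)²·10.03²/302 = 0.0355175
  stratum Large: (1550/4900)²·3.96²/276 = 0.00568529
V̂(x̄_st) = 0.0458967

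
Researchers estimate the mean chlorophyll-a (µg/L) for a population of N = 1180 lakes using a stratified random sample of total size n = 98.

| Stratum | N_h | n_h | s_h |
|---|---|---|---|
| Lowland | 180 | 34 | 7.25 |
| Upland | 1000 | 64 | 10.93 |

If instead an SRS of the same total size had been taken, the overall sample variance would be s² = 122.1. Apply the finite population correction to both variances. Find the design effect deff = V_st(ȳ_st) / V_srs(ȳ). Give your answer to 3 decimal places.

V̂(ȳ_st) = Σ W_h² (1 − n_h/N_h) s_h²/n_h, with W_h = N_h/N and N = 1180:
  stratum Lowland: (180/1180)²·(1 − 34/180)·7.25²/34 = 0.0291782
  stratum Upland: (1000/1180)²·(1 − 64/1000)·10.93²/64 = 1.25479
V_st = 1.28397
V_srs = (1 − 98/1180)·122.1/98 = 1.14244
deff = V_st / V_srs = 1.28397/1.14244 = 1.1239

deff ≈ 1.124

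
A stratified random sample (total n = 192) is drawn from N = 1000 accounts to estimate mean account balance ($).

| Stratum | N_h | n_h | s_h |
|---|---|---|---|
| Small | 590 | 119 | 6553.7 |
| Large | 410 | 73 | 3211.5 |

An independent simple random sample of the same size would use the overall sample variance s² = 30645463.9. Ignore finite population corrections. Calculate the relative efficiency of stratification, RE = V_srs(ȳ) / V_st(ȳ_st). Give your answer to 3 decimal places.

RE ≈ 1.068

V̂(ȳ_st) = Σ W_h² s_h²/n_h, with W_h = N_h/N and N = 1000:
  stratum Small: (590/1000)²·6553.7²/119 = 125641
  stratum Large: (410/1000)²·3211.5²/73 = 23749.8
V_st = 149390
V_srs = s²/n = 30645463.9/192 = 159612
Relative efficiency = V_srs / V_st = 159612/149390 = 1.0684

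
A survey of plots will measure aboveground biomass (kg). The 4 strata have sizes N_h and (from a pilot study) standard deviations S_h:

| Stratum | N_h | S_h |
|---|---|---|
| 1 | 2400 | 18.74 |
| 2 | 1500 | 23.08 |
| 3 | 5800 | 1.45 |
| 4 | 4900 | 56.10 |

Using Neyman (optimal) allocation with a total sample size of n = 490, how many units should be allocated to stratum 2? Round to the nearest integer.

47

Neyman allocation: n_h = n · N_h S_h / Σ N_i S_i, with n = 490.
  stratum 1: N_h·S_h = 2400·18.74 = 44976.00
  stratum 2: N_h·S_h = 1500·23.08 = 34620.00
  stratum 3: N_h·S_h = 5800·1.45 = 8410.00
  stratum 4: N_h·S_h = 4900·56.10 = 274890.00
Σ N_h S_h = 362896.00
n for stratum 2 = 490·34620.00/362896.00 = 46.746 → 47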